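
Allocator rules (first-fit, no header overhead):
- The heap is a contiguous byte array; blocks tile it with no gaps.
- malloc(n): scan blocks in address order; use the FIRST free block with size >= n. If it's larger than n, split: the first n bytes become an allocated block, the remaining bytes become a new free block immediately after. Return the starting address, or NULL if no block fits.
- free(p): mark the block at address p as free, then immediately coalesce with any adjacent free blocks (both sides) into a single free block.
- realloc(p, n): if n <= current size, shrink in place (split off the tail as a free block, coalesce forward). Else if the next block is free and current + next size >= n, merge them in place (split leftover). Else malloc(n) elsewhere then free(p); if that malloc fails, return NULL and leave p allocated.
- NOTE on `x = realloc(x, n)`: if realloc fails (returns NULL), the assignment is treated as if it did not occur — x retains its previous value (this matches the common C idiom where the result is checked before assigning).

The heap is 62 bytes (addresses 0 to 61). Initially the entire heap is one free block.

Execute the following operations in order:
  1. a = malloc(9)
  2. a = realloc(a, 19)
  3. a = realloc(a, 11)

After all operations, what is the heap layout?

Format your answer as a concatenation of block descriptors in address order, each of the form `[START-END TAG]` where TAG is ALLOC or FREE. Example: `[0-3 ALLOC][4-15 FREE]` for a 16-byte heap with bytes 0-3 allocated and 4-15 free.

Op 1: a = malloc(9) -> a = 0; heap: [0-8 ALLOC][9-61 FREE]
Op 2: a = realloc(a, 19) -> a = 0; heap: [0-18 ALLOC][19-61 FREE]
Op 3: a = realloc(a, 11) -> a = 0; heap: [0-10 ALLOC][11-61 FREE]

Answer: [0-10 ALLOC][11-61 FREE]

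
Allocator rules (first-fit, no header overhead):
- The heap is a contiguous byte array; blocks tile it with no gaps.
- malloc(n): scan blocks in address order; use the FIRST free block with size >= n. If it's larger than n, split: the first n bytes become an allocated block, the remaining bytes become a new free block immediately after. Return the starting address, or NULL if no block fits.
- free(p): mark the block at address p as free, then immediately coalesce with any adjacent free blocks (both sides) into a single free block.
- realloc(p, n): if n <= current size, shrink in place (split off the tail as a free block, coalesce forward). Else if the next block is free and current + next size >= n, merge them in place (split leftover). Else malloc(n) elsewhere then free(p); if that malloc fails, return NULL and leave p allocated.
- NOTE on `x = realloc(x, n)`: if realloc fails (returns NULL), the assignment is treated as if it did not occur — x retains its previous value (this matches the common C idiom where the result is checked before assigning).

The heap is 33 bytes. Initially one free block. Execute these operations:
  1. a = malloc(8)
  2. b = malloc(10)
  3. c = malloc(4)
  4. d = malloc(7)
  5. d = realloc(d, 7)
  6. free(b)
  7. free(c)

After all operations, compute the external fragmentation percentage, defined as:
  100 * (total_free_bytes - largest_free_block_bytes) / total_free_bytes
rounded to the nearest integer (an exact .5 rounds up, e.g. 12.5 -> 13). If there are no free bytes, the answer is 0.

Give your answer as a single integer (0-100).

Answer: 22

Derivation:
Op 1: a = malloc(8) -> a = 0; heap: [0-7 ALLOC][8-32 FREE]
Op 2: b = malloc(10) -> b = 8; heap: [0-7 ALLOC][8-17 ALLOC][18-32 FREE]
Op 3: c = malloc(4) -> c = 18; heap: [0-7 ALLOC][8-17 ALLOC][18-21 ALLOC][22-32 FREE]
Op 4: d = malloc(7) -> d = 22; heap: [0-7 ALLOC][8-17 ALLOC][18-21 ALLOC][22-28 ALLOC][29-32 FREE]
Op 5: d = realloc(d, 7) -> d = 22; heap: [0-7 ALLOC][8-17 ALLOC][18-21 ALLOC][22-28 ALLOC][29-32 FREE]
Op 6: free(b) -> (freed b); heap: [0-7 ALLOC][8-17 FREE][18-21 ALLOC][22-28 ALLOC][29-32 FREE]
Op 7: free(c) -> (freed c); heap: [0-7 ALLOC][8-21 FREE][22-28 ALLOC][29-32 FREE]
Free blocks: [14 4] total_free=18 largest=14 -> 100*(18-14)/18 = 400/18 ≈ 22.222 -> rounds to 22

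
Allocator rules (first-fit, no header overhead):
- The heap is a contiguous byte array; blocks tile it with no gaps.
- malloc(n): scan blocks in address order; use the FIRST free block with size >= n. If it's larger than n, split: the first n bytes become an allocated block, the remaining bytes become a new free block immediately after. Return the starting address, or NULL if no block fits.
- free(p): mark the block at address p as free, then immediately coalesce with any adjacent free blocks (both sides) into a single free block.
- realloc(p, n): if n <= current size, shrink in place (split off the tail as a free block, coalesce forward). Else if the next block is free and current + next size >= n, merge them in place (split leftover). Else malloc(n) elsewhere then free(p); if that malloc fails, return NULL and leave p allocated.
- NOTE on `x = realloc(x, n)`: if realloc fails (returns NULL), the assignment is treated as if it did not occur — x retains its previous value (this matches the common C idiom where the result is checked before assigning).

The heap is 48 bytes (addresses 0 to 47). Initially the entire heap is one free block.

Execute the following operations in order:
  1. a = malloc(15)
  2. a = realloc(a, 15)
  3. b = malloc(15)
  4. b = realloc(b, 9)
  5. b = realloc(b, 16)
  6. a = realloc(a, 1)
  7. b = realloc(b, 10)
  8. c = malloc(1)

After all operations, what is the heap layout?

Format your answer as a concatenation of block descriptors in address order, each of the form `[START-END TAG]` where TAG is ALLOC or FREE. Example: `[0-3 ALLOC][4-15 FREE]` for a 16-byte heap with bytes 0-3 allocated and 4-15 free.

Answer: [0-0 ALLOC][1-1 ALLOC][2-14 FREE][15-24 ALLOC][25-47 FREE]

Derivation:
Op 1: a = malloc(15) -> a = 0; heap: [0-14 ALLOC][15-47 FREE]
Op 2: a = realloc(a, 15) -> a = 0; heap: [0-14 ALLOC][15-47 FREE]
Op 3: b = malloc(15) -> b = 15; heap: [0-14 ALLOC][15-29 ALLOC][30-47 FREE]
Op 4: b = realloc(b, 9) -> b = 15; heap: [0-14 ALLOC][15-23 ALLOC][24-47 FREE]
Op 5: b = realloc(b, 16) -> b = 15; heap: [0-14 ALLOC][15-30 ALLOC][31-47 FREE]
Op 6: a = realloc(a, 1) -> a = 0; heap: [0-0 ALLOC][1-14 FREE][15-30 ALLOC][31-47 FREE]
Op 7: b = realloc(b, 10) -> b = 15; heap: [0-0 ALLOC][1-14 FREE][15-24 ALLOC][25-47 FREE]
Op 8: c = malloc(1) -> c = 1; heap: [0-0 ALLOC][1-1 ALLOC][2-14 FREE][15-24 ALLOC][25-47 FREE]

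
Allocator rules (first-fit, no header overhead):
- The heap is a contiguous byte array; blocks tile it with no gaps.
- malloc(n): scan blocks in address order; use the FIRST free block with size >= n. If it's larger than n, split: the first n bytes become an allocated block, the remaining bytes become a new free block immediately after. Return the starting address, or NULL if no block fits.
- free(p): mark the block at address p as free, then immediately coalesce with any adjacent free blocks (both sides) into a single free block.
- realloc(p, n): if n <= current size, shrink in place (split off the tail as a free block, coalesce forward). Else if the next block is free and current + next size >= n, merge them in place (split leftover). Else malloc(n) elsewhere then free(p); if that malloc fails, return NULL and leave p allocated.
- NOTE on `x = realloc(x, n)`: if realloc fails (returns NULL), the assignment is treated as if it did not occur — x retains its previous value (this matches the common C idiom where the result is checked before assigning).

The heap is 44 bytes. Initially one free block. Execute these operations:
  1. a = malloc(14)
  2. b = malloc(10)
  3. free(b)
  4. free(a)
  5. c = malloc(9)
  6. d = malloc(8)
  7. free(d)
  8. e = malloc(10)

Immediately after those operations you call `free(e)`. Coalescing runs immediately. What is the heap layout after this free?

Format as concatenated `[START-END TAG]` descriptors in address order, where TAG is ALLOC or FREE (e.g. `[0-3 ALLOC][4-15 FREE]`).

Answer: [0-8 ALLOC][9-43 FREE]

Derivation:
Op 1: a = malloc(14) -> a = 0; heap: [0-13 ALLOC][14-43 FREE]
Op 2: b = malloc(10) -> b = 14; heap: [0-13 ALLOC][14-23 ALLOC][24-43 FREE]
Op 3: free(b) -> (freed b); heap: [0-13 ALLOC][14-43 FREE]
Op 4: free(a) -> (freed a); heap: [0-43 FREE]
Op 5: c = malloc(9) -> c = 0; heap: [0-8 ALLOC][9-43 FREE]
Op 6: d = malloc(8) -> d = 9; heap: [0-8 ALLOC][9-16 ALLOC][17-43 FREE]
Op 7: free(d) -> (freed d); heap: [0-8 ALLOC][9-43 FREE]
Op 8: e = malloc(10) -> e = 9; heap: [0-8 ALLOC][9-18 ALLOC][19-43 FREE]
free(e): e = 9 -> block [9-18 ALLOC]; mark free, coalesce with adjacent free neighbors -> [0-8 ALLOC][9-43 FREE]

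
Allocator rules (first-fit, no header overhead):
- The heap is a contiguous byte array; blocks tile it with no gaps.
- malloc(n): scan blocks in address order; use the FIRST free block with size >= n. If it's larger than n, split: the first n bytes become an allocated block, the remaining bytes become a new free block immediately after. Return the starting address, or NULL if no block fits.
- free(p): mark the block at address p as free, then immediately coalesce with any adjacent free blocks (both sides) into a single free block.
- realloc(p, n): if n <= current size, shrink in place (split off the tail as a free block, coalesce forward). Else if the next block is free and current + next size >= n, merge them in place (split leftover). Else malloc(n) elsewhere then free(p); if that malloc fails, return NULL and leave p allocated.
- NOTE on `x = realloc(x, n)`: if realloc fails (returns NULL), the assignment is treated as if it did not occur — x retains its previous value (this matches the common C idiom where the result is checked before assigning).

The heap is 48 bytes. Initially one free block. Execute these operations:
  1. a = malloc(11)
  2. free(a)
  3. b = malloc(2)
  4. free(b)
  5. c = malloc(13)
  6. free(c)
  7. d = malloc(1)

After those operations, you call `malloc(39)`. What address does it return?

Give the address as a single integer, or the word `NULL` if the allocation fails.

Op 1: a = malloc(11) -> a = 0; heap: [0-10 ALLOC][11-47 FREE]
Op 2: free(a) -> (freed a); heap: [0-47 FREE]
Op 3: b = malloc(2) -> b = 0; heap: [0-1 ALLOC][2-47 FREE]
Op 4: free(b) -> (freed b); heap: [0-47 FREE]
Op 5: c = malloc(13) -> c = 0; heap: [0-12 ALLOC][13-47 FREE]
Op 6: free(c) -> (freed c); heap: [0-47 FREE]
Op 7: d = malloc(1) -> d = 0; heap: [0-0 ALLOC][1-47 FREE]
malloc(39): first-fit scan over [0-0 ALLOC][1-47 FREE] -> 1

Answer: 1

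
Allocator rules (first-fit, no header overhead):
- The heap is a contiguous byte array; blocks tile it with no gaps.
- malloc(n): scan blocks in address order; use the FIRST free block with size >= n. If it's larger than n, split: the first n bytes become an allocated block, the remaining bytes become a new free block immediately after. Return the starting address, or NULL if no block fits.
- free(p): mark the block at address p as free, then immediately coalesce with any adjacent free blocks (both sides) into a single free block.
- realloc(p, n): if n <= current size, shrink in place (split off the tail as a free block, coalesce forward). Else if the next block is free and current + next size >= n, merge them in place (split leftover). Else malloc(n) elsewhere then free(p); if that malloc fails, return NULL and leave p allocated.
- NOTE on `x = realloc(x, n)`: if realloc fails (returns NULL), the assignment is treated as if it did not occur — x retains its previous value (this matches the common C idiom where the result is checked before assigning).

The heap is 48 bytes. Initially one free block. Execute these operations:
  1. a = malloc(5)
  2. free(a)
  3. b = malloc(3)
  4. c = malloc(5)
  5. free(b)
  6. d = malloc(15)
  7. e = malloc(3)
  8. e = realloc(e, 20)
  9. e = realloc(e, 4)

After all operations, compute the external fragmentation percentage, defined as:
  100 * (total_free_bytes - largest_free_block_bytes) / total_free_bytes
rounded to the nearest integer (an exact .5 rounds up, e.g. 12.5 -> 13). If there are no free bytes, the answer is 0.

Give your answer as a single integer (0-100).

Op 1: a = malloc(5) -> a = 0; heap: [0-4 ALLOC][5-47 FREE]
Op 2: free(a) -> (freed a); heap: [0-47 FREE]
Op 3: b = malloc(3) -> b = 0; heap: [0-2 ALLOC][3-47 FREE]
Op 4: c = malloc(5) -> c = 3; heap: [0-2 ALLOC][3-7 ALLOC][8-47 FREE]
Op 5: free(b) -> (freed b); heap: [0-2 FREE][3-7 ALLOC][8-47 FREE]
Op 6: d = malloc(15) -> d = 8; heap: [0-2 FREE][3-7 ALLOC][8-22 ALLOC][23-47 FREE]
Op 7: e = malloc(3) -> e = 0; heap: [0-2 ALLOC][3-7 ALLOC][8-22 ALLOC][23-47 FREE]
Op 8: e = realloc(e, 20) -> e = 23; heap: [0-2 FREE][3-7 ALLOC][8-22 ALLOC][23-42 ALLOC][43-47 FREE]
Op 9: e = realloc(e, 4) -> e = 23; heap: [0-2 FREE][3-7 ALLOC][8-22 ALLOC][23-26 ALLOC][27-47 FREE]
Free blocks: [3 21] total_free=24 largest=21 -> 100*(24-21)/24 = 300/24 = 12.5 -> rounds to 13

Answer: 13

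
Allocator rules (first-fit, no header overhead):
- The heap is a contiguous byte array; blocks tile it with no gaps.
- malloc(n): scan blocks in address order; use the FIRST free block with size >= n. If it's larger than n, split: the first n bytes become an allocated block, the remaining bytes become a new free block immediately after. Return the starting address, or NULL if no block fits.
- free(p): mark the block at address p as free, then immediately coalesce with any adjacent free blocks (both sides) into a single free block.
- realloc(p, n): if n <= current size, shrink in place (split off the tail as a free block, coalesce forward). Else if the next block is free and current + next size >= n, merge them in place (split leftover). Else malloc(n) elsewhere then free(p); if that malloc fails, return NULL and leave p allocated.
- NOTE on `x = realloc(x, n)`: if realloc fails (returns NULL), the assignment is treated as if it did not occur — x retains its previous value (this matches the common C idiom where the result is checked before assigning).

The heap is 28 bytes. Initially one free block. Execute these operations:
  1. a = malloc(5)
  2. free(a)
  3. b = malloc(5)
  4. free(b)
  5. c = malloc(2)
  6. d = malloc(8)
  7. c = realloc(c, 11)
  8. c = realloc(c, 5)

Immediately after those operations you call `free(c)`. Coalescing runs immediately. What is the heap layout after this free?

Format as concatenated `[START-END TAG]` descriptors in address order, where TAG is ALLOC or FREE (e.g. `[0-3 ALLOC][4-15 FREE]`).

Answer: [0-1 FREE][2-9 ALLOC][10-27 FREE]

Derivation:
Op 1: a = malloc(5) -> a = 0; heap: [0-4 ALLOC][5-27 FREE]
Op 2: free(a) -> (freed a); heap: [0-27 FREE]
Op 3: b = malloc(5) -> b = 0; heap: [0-4 ALLOC][5-27 FREE]
Op 4: free(b) -> (freed b); heap: [0-27 FREE]
Op 5: c = malloc(2) -> c = 0; heap: [0-1 ALLOC][2-27 FREE]
Op 6: d = malloc(8) -> d = 2; heap: [0-1 ALLOC][2-9 ALLOC][10-27 FREE]
Op 7: c = realloc(c, 11) -> c = 10; heap: [0-1 FREE][2-9 ALLOC][10-20 ALLOC][21-27 FREE]
Op 8: c = realloc(c, 5) -> c = 10; heap: [0-1 FREE][2-9 ALLOC][10-14 ALLOC][15-27 FREE]
free(c): c = 10 -> block [10-14 ALLOC]; mark free, coalesce with adjacent free neighbors -> [0-1 FREE][2-9 ALLOC][10-27 FREE]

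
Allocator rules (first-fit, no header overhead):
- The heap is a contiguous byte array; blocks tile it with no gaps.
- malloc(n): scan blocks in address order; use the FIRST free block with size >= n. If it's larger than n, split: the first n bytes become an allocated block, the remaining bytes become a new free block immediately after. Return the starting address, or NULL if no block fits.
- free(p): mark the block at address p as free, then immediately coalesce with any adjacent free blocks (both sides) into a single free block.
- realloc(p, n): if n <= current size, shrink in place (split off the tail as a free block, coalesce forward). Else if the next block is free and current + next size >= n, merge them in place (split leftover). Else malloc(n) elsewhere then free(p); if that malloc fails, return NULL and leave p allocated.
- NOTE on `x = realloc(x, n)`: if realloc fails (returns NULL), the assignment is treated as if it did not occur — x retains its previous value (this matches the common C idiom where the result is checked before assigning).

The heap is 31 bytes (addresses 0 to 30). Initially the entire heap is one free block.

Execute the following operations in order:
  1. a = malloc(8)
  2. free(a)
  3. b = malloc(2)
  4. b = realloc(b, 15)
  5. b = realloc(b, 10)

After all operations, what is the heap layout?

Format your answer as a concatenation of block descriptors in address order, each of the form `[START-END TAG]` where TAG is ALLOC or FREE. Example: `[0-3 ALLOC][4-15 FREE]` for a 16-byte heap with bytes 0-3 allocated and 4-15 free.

Op 1: a = malloc(8) -> a = 0; heap: [0-7 ALLOC][8-30 FREE]
Op 2: free(a) -> (freed a); heap: [0-30 FREE]
Op 3: b = malloc(2) -> b = 0; heap: [0-1 ALLOC][2-30 FREE]
Op 4: b = realloc(b, 15) -> b = 0; heap: [0-14 ALLOC][15-30 FREE]
Op 5: b = realloc(b, 10) -> b = 0; heap: [0-9 ALLOC][10-30 FREE]

Answer: [0-9 ALLOC][10-30 FREE]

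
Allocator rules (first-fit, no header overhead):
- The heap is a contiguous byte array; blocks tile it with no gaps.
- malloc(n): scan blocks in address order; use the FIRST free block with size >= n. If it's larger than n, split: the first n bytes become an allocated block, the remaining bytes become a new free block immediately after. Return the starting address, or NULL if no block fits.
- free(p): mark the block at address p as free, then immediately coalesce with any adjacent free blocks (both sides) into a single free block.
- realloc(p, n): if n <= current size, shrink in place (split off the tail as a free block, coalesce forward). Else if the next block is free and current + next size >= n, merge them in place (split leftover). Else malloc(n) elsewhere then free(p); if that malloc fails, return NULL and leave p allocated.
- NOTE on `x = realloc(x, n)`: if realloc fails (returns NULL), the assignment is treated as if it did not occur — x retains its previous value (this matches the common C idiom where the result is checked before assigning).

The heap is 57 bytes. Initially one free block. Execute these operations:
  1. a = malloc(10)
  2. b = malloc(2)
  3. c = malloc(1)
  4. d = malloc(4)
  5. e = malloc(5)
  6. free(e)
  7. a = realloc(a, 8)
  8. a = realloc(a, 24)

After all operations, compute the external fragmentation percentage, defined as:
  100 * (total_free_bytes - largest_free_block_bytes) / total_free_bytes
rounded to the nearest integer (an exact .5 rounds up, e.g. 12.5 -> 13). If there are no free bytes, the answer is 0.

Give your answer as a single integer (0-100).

Op 1: a = malloc(10) -> a = 0; heap: [0-9 ALLOC][10-56 FREE]
Op 2: b = malloc(2) -> b = 10; heap: [0-9 ALLOC][10-11 ALLOC][12-56 FREE]
Op 3: c = malloc(1) -> c = 12; heap: [0-9 ALLOC][10-11 ALLOC][12-12 ALLOC][13-56 FREE]
Op 4: d = malloc(4) -> d = 13; heap: [0-9 ALLOC][10-11 ALLOC][12-12 ALLOC][13-16 ALLOC][17-56 FREE]
Op 5: e = malloc(5) -> e = 17; heap: [0-9 ALLOC][10-11 ALLOC][12-12 ALLOC][13-16 ALLOC][17-21 ALLOC][22-56 FREE]
Op 6: free(e) -> (freed e); heap: [0-9 ALLOC][10-11 ALLOC][12-12 ALLOC][13-16 ALLOC][17-56 FREE]
Op 7: a = realloc(a, 8) -> a = 0; heap: [0-7 ALLOC][8-9 FREE][10-11 ALLOC][12-12 ALLOC][13-16 ALLOC][17-56 FREE]
Op 8: a = realloc(a, 24) -> a = 17; heap: [0-9 FREE][10-11 ALLOC][12-12 ALLOC][13-16 ALLOC][17-40 ALLOC][41-56 FREE]
Free blocks: [10 16] total_free=26 largest=16 -> 100*(26-16)/26 = 1000/26 ≈ 38.462 -> rounds to 38

Answer: 38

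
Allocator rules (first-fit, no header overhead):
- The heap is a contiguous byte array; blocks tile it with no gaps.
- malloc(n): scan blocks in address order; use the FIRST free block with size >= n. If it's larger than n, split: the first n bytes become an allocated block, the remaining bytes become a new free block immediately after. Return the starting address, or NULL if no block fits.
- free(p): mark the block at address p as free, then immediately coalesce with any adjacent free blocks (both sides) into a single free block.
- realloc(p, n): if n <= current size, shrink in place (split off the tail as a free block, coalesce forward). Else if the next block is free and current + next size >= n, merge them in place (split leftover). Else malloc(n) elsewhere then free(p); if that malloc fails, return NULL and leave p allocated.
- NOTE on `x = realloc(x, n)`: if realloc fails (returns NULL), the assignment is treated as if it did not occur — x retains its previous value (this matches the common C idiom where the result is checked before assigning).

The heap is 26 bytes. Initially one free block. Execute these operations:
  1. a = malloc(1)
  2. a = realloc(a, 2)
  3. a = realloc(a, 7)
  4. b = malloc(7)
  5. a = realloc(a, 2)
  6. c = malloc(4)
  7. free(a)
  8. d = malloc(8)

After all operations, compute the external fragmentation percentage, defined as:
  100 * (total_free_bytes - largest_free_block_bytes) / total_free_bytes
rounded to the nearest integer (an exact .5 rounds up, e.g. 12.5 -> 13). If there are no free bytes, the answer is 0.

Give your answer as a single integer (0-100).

Op 1: a = malloc(1) -> a = 0; heap: [0-0 ALLOC][1-25 FREE]
Op 2: a = realloc(a, 2) -> a = 0; heap: [0-1 ALLOC][2-25 FREE]
Op 3: a = realloc(a, 7) -> a = 0; heap: [0-6 ALLOC][7-25 FREE]
Op 4: b = malloc(7) -> b = 7; heap: [0-6 ALLOC][7-13 ALLOC][14-25 FREE]
Op 5: a = realloc(a, 2) -> a = 0; heap: [0-1 ALLOC][2-6 FREE][7-13 ALLOC][14-25 FREE]
Op 6: c = malloc(4) -> c = 2; heap: [0-1 ALLOC][2-5 ALLOC][6-6 FREE][7-13 ALLOC][14-25 FREE]
Op 7: free(a) -> (freed a); heap: [0-1 FREE][2-5 ALLOC][6-6 FREE][7-13 ALLOC][14-25 FREE]
Op 8: d = malloc(8) -> d = 14; heap: [0-1 FREE][2-5 ALLOC][6-6 FREE][7-13 ALLOC][14-21 ALLOC][22-25 FREE]
Free blocks: [2 1 4] total_free=7 largest=4 -> 100*(7-4)/7 = 300/7 ≈ 42.857 -> rounds to 43

Answer: 43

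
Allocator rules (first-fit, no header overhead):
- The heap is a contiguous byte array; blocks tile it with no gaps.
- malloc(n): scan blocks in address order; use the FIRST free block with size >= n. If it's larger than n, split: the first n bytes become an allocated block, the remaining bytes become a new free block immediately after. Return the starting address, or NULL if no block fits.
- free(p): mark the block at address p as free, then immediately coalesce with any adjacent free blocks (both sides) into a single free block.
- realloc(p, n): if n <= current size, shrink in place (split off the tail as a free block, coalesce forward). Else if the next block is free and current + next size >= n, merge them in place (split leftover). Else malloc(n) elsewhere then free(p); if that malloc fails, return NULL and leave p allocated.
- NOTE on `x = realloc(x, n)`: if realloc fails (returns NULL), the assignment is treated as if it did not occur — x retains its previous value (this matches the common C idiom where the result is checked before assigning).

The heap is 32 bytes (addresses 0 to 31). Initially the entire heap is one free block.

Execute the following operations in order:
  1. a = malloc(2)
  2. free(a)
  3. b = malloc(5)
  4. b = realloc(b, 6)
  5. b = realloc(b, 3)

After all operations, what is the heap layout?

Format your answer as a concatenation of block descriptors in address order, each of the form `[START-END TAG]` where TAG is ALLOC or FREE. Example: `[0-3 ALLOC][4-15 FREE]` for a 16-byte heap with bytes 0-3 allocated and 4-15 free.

Answer: [0-2 ALLOC][3-31 FREE]

Derivation:
Op 1: a = malloc(2) -> a = 0; heap: [0-1 ALLOC][2-31 FREE]
Op 2: free(a) -> (freed a); heap: [0-31 FREE]
Op 3: b = malloc(5) -> b = 0; heap: [0-4 ALLOC][5-31 FREE]
Op 4: b = realloc(b, 6) -> b = 0; heap: [0-5 ALLOC][6-31 FREE]
Op 5: b = realloc(b, 3) -> b = 0; heap: [0-2 ALLOC][3-31 FREE]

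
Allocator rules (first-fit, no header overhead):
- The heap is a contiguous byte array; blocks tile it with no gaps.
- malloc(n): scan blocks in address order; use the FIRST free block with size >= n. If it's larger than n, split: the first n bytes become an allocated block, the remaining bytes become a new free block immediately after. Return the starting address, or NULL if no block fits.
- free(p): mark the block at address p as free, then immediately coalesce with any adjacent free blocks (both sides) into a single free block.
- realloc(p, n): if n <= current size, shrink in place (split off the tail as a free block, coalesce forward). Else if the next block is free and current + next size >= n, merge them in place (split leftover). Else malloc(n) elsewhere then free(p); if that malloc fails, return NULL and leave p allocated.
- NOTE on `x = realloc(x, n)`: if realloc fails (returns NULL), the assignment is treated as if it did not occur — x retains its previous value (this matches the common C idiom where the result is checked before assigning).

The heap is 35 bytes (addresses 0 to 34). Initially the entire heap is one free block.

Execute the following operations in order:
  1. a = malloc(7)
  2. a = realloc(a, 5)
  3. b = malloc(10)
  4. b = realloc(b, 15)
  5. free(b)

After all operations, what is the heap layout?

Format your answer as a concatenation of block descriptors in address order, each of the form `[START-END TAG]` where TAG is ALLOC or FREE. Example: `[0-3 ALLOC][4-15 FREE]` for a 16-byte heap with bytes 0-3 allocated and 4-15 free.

Op 1: a = malloc(7) -> a = 0; heap: [0-6 ALLOC][7-34 FREE]
Op 2: a = realloc(a, 5) -> a = 0; heap: [0-4 ALLOC][5-34 FREE]
Op 3: b = malloc(10) -> b = 5; heap: [0-4 ALLOC][5-14 ALLOC][15-34 FREE]
Op 4: b = realloc(b, 15) -> b = 5; heap: [0-4 ALLOC][5-19 ALLOC][20-34 FREE]
Op 5: free(b) -> (freed b); heap: [0-4 ALLOC][5-34 FREE]

Answer: [0-4 ALLOC][5-34 FREE]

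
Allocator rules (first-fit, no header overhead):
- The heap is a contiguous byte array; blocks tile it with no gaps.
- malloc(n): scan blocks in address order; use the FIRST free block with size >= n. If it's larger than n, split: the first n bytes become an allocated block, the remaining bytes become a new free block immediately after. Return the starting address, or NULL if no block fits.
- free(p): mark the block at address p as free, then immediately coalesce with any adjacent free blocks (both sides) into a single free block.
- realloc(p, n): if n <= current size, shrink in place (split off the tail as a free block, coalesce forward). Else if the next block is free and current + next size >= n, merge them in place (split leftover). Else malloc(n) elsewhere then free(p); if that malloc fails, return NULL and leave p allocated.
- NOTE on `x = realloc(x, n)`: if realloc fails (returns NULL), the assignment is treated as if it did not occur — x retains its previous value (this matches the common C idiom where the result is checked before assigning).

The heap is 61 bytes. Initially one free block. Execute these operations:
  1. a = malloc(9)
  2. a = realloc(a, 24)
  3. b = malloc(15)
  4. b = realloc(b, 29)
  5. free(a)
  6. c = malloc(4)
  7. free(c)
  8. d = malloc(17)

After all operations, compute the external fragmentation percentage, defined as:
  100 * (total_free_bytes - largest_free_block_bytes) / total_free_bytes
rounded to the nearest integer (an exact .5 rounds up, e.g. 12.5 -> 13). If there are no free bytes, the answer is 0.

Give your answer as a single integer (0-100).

Answer: 47

Derivation:
Op 1: a = malloc(9) -> a = 0; heap: [0-8 ALLOC][9-60 FREE]
Op 2: a = realloc(a, 24) -> a = 0; heap: [0-23 ALLOC][24-60 FREE]
Op 3: b = malloc(15) -> b = 24; heap: [0-23 ALLOC][24-38 ALLOC][39-60 FREE]
Op 4: b = realloc(b, 29) -> b = 24; heap: [0-23 ALLOC][24-52 ALLOC][53-60 FREE]
Op 5: free(a) -> (freed a); heap: [0-23 FREE][24-52 ALLOC][53-60 FREE]
Op 6: c = malloc(4) -> c = 0; heap: [0-3 ALLOC][4-23 FREE][24-52 ALLOC][53-60 FREE]
Op 7: free(c) -> (freed c); heap: [0-23 FREE][24-52 ALLOC][53-60 FREE]
Op 8: d = malloc(17) -> d = 0; heap: [0-16 ALLOC][17-23 FREE][24-52 ALLOC][53-60 FREE]
Free blocks: [7 8] total_free=15 largest=8 -> 100*(15-8)/15 = 700/15 ≈ 46.667 -> rounds to 47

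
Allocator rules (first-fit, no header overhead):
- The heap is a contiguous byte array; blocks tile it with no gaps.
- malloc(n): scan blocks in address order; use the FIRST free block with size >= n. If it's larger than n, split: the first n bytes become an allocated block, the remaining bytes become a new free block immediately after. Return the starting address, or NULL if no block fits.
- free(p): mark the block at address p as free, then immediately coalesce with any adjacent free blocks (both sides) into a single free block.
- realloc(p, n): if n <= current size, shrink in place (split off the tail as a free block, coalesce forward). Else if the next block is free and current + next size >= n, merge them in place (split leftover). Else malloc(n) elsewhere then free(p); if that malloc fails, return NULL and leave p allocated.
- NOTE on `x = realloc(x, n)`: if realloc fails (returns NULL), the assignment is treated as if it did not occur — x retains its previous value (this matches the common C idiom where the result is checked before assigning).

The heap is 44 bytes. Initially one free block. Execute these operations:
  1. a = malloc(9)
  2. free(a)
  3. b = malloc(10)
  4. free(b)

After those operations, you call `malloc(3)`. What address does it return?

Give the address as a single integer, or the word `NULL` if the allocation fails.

Answer: 0

Derivation:
Op 1: a = malloc(9) -> a = 0; heap: [0-8 ALLOC][9-43 FREE]
Op 2: free(a) -> (freed a); heap: [0-43 FREE]
Op 3: b = malloc(10) -> b = 0; heap: [0-9 ALLOC][10-43 FREE]
Op 4: free(b) -> (freed b); heap: [0-43 FREE]
malloc(3): first-fit scan over [0-43 FREE] -> 0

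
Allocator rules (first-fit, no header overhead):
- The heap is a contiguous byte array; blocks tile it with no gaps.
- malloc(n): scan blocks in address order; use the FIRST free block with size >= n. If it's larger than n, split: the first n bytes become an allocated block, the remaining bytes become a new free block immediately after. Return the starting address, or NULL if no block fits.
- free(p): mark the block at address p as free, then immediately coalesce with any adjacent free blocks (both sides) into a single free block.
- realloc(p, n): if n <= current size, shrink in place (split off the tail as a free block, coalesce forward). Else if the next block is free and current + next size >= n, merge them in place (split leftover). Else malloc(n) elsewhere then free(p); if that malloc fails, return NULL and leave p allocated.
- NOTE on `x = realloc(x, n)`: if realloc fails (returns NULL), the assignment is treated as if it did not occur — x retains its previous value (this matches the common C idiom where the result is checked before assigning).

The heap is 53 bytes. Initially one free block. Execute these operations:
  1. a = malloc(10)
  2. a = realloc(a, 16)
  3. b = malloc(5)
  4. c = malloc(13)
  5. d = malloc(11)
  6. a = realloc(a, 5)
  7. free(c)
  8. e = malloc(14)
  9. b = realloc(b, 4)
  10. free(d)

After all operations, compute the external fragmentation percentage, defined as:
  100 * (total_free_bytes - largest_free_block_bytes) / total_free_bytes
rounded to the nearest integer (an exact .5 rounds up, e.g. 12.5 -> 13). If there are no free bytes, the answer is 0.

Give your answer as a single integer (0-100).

Answer: 25

Derivation:
Op 1: a = malloc(10) -> a = 0; heap: [0-9 ALLOC][10-52 FREE]
Op 2: a = realloc(a, 16) -> a = 0; heap: [0-15 ALLOC][16-52 FREE]
Op 3: b = malloc(5) -> b = 16; heap: [0-15 ALLOC][16-20 ALLOC][21-52 FREE]
Op 4: c = malloc(13) -> c = 21; heap: [0-15 ALLOC][16-20 ALLOC][21-33 ALLOC][34-52 FREE]
Op 5: d = malloc(11) -> d = 34; heap: [0-15 ALLOC][16-20 ALLOC][21-33 ALLOC][34-44 ALLOC][45-52 FREE]
Op 6: a = realloc(a, 5) -> a = 0; heap: [0-4 ALLOC][5-15 FREE][16-20 ALLOC][21-33 ALLOC][34-44 ALLOC][45-52 FREE]
Op 7: free(c) -> (freed c); heap: [0-4 ALLOC][5-15 FREE][16-20 ALLOC][21-33 FREE][34-44 ALLOC][45-52 FREE]
Op 8: e = malloc(14) -> e = NULL; heap: [0-4 ALLOC][5-15 FREE][16-20 ALLOC][21-33 FREE][34-44 ALLOC][45-52 FREE]
Op 9: b = realloc(b, 4) -> b = 16; heap: [0-4 ALLOC][5-15 FREE][16-19 ALLOC][20-33 FREE][34-44 ALLOC][45-52 FREE]
Op 10: free(d) -> (freed d); heap: [0-4 ALLOC][5-15 FREE][16-19 ALLOC][20-52 FREE]
Free blocks: [11 33] total_free=44 largest=33 -> 100*(44-33)/44 = 1100/44 = 25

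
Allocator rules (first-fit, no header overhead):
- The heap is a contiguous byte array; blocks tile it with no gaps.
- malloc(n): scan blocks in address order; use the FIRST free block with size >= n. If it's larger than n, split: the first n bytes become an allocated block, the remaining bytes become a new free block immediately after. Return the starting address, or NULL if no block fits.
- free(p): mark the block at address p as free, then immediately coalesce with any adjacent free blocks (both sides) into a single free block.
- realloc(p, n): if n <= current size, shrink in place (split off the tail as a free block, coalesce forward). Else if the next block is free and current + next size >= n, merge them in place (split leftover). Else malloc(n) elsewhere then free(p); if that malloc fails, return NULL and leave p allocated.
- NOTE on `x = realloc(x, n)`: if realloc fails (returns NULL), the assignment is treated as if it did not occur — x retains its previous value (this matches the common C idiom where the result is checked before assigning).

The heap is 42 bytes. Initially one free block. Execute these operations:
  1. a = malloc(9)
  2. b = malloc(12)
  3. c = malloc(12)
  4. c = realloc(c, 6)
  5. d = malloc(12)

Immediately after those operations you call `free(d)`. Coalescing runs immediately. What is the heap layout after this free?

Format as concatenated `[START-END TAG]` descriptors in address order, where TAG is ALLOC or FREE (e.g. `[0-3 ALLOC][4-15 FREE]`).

Answer: [0-8 ALLOC][9-20 ALLOC][21-26 ALLOC][27-41 FREE]

Derivation:
Op 1: a = malloc(9) -> a = 0; heap: [0-8 ALLOC][9-41 FREE]
Op 2: b = malloc(12) -> b = 9; heap: [0-8 ALLOC][9-20 ALLOC][21-41 FREE]
Op 3: c = malloc(12) -> c = 21; heap: [0-8 ALLOC][9-20 ALLOC][21-32 ALLOC][33-41 FREE]
Op 4: c = realloc(c, 6) -> c = 21; heap: [0-8 ALLOC][9-20 ALLOC][21-26 ALLOC][27-41 FREE]
Op 5: d = malloc(12) -> d = 27; heap: [0-8 ALLOC][9-20 ALLOC][21-26 ALLOC][27-38 ALLOC][39-41 FREE]
free(d): d = 27 -> block [27-38 ALLOC]; mark free, coalesce with adjacent free neighbors -> [0-8 ALLOC][9-20 ALLOC][21-26 ALLOC][27-41 FREE]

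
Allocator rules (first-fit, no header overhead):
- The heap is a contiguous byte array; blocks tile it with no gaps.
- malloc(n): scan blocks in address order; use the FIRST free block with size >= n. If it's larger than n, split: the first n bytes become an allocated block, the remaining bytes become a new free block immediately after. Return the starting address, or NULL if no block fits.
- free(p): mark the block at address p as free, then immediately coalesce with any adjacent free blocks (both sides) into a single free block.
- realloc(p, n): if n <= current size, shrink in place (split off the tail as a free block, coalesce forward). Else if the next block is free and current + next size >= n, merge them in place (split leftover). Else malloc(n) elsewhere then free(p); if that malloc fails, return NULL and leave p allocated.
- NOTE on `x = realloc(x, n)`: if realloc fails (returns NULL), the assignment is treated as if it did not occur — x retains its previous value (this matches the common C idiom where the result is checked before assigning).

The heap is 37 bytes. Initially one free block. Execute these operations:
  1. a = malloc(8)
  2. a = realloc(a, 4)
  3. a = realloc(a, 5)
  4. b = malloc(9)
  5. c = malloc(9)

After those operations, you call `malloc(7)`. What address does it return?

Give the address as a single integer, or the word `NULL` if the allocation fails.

Answer: 23

Derivation:
Op 1: a = malloc(8) -> a = 0; heap: [0-7 ALLOC][8-36 FREE]
Op 2: a = realloc(a, 4) -> a = 0; heap: [0-3 ALLOC][4-36 FREE]
Op 3: a = realloc(a, 5) -> a = 0; heap: [0-4 ALLOC][5-36 FREE]
Op 4: b = malloc(9) -> b = 5; heap: [0-4 ALLOC][5-13 ALLOC][14-36 FREE]
Op 5: c = malloc(9) -> c = 14; heap: [0-4 ALLOC][5-13 ALLOC][14-22 ALLOC][23-36 FREE]
malloc(7): first-fit scan over [0-4 ALLOC][5-13 ALLOC][14-22 ALLOC][23-36 FREE] -> 23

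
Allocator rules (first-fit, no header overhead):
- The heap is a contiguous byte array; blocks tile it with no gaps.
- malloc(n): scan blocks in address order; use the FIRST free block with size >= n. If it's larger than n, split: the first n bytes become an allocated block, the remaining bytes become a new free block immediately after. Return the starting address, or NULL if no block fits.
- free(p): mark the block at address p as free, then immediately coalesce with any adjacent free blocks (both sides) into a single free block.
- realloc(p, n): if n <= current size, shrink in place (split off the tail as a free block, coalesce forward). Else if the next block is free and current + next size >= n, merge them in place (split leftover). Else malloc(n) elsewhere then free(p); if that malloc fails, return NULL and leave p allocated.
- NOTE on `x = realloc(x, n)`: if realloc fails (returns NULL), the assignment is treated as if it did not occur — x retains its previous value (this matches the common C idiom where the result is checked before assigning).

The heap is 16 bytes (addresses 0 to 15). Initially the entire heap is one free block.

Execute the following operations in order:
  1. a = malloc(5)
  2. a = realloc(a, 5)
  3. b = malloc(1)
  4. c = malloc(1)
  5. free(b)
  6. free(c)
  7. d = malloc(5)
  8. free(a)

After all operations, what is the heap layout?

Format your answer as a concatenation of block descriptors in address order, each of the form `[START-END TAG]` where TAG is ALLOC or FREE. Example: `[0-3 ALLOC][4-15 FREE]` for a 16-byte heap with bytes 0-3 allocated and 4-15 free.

Op 1: a = malloc(5) -> a = 0; heap: [0-4 ALLOC][5-15 FREE]
Op 2: a = realloc(a, 5) -> a = 0; heap: [0-4 ALLOC][5-15 FREE]
Op 3: b = malloc(1) -> b = 5; heap: [0-4 ALLOC][5-5 ALLOC][6-15 FREE]
Op 4: c = malloc(1) -> c = 6; heap: [0-4 ALLOC][5-5 ALLOC][6-6 ALLOC][7-15 FREE]
Op 5: free(b) -> (freed b); heap: [0-4 ALLOC][5-5 FREE][6-6 ALLOC][7-15 FREE]
Op 6: free(c) -> (freed c); heap: [0-4 ALLOC][5-15 FREE]
Op 7: d = malloc(5) -> d = 5; heap: [0-4 ALLOC][5-9 ALLOC][10-15 FREE]
Op 8: free(a) -> (freed a); heap: [0-4 FREE][5-9 ALLOC][10-15 FREE]

Answer: [0-4 FREE][5-9 ALLOC][10-15 FREE]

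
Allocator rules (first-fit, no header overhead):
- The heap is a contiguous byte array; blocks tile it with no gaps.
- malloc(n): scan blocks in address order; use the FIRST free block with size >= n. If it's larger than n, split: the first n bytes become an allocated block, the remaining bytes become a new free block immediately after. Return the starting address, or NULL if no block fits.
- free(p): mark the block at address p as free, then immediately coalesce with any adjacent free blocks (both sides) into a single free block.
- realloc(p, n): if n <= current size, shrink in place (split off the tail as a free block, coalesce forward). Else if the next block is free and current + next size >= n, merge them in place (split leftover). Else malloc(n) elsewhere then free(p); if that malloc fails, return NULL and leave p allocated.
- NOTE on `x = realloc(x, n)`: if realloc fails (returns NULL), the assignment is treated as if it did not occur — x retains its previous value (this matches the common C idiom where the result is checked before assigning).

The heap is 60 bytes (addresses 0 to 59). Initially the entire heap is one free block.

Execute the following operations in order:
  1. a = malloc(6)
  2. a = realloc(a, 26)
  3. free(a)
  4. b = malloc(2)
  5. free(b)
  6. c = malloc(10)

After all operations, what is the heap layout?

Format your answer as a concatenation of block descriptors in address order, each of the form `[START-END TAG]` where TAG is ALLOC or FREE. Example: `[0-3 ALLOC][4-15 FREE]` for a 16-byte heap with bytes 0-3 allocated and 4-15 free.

Answer: [0-9 ALLOC][10-59 FREE]

Derivation:
Op 1: a = malloc(6) -> a = 0; heap: [0-5 ALLOC][6-59 FREE]
Op 2: a = realloc(a, 26) -> a = 0; heap: [0-25 ALLOC][26-59 FREE]
Op 3: free(a) -> (freed a); heap: [0-59 FREE]
Op 4: b = malloc(2) -> b = 0; heap: [0-1 ALLOC][2-59 FREE]
Op 5: free(b) -> (freed b); heap: [0-59 FREE]
Op 6: c = malloc(10) -> c = 0; heap: [0-9 ALLOC][10-59 FREE]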